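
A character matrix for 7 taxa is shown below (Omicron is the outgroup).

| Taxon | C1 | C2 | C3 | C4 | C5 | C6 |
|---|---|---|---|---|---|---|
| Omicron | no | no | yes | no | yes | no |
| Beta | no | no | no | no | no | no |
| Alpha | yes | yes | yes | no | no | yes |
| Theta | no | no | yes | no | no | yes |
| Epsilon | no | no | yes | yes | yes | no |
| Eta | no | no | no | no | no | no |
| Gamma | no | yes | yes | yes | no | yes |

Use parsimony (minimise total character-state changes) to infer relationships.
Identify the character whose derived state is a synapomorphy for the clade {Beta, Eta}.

C3

Character polarity is set by the outgroup: the derived state is whichever differs from the outgroup's state, so for C3, C5 the derived state is 'no', and for the remaining characters it is 'yes'.
C1: derived state 'yes' in Alpha only — an autapomorphy, so it tells us nothing about relationships among taxa.
C2: derived state 'yes' in Alpha and Gamma only — synapomorphy for {Alpha, Gamma}.
C3: derived state 'no' in Beta and Eta only — synapomorphy for {Beta, Eta}.
C4 groups Epsilon and Gamma, which is incompatible with the clades supported by the remaining characters; treating it as convergent (homoplasy) costs fewer steps than any alternative tree.
C5 (derived state 'no') is shared by Alpha, Beta, Eta, Gamma, and Theta — a synapomorphy uniting that clade.
C6 (derived state 'yes') is shared by Alpha, Gamma, and Theta — a synapomorphy uniting that clade.
Most parsimonious ingroup topology: (((Beta,Eta),((Alpha,Gamma),Theta)),Epsilon).
The clade {Beta, Eta} is supported by C3: its derived state 'no' occurs in exactly those taxa and in no other taxon (including the outgroup).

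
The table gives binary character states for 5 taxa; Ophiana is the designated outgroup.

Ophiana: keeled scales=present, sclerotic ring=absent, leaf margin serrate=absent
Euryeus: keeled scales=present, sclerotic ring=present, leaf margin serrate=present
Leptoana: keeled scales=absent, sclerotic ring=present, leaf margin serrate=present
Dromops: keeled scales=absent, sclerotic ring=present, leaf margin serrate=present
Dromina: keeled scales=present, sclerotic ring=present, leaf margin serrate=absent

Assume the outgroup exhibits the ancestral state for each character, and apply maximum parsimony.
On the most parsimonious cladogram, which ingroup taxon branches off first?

Dromina

Character polarity is set by the outgroup: the derived state is whichever differs from the outgroup's state, so for keeled scales the derived state is 'absent', and for the remaining characters it is 'present'.
keeled scales: derived state 'absent' in Dromops and Leptoana only — synapomorphy for {Dromops, Leptoana}.
All ingroup taxa share the derived state 'present' for sclerotic ring; it defines the ingroup but does not resolve relationships within it.
leaf margin serrate (derived state 'present') is shared by Dromops, Euryeus, and Leptoana — a synapomorphy uniting that clade.
Most parsimonious ingroup topology: ((Euryeus,(Leptoana,Dromops)),Dromina).
Dromina is sister to the clade containing all other ingroup taxa, so it is the earliest-diverging (most basal) ingroup lineage.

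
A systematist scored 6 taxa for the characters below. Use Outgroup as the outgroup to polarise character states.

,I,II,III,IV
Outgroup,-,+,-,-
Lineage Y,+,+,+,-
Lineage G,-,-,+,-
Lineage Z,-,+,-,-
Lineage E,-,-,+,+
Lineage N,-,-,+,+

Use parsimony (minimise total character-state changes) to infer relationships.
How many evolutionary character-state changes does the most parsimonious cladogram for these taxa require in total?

Character polarity is set by the outgroup: the derived state is whichever differs from the outgroup's state, so for II the derived state is '-', and for the remaining characters it is '+'.
I (derived state '+') is unique to Lineage Y (autapomorphy; uninformative for grouping).
Only Lineage E, Lineage G, and Lineage N show the derived state '-' for II, supporting them as a clade.
III: derived state '+' in Lineage E, Lineage G, Lineage N, and Lineage Y only — synapomorphy for {Lineage E, Lineage G, Lineage N, Lineage Y}.
IV: derived state '+' in Lineage E and Lineage N only — synapomorphy for {Lineage E, Lineage N}.
Most parsimonious ingroup topology: ((Lineage Y,((Lineage N,Lineage E),Lineage G)),Lineage Z).
Changes per character on this tree: I: 1; II: 1; III: 1; IV: 1.
Total = 4.

4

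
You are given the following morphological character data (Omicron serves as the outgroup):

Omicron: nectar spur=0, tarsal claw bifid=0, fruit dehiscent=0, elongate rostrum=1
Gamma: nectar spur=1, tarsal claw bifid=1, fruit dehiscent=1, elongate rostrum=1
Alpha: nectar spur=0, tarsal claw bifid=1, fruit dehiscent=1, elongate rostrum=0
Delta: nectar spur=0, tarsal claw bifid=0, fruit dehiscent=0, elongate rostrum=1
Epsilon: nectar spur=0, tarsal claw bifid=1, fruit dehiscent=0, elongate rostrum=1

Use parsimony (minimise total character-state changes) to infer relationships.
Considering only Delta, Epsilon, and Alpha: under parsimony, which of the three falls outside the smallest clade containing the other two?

Character polarity is set by the outgroup: the derived state is whichever differs from the outgroup's state, so for elongate rostrum the derived state is '0', and for the remaining characters it is '1'.
nectar spur (derived state '1') is unique to Gamma (autapomorphy; uninformative for grouping).
tarsal claw bifid: derived state '1' in Alpha, Epsilon, and Gamma only — synapomorphy for {Alpha, Epsilon, Gamma}.
fruit dehiscent: derived state '1' in Alpha and Gamma only — synapomorphy for {Alpha, Gamma}.
elongate rostrum: derived state '0' in Alpha only — an autapomorphy, so it tells us nothing about relationships among taxa.
Most parsimonious ingroup topology: (((Gamma,Alpha),Epsilon),Delta).
Alpha and Epsilon share a more recent common ancestor with each other than either does with Delta, so Delta is the least closely related of the three.

Delta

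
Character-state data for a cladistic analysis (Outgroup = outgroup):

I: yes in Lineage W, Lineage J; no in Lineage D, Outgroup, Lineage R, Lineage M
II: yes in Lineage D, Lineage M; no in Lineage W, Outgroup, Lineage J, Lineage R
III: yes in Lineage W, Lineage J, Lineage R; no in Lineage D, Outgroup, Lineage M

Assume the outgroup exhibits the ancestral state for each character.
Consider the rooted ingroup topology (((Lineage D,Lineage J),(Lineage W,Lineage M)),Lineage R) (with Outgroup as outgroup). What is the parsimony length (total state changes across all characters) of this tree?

7

Map each character onto (((Lineage D,Lineage J),(Lineage W,Lineage M)),Lineage R) (rooted by Outgroup) and count the minimum state changes it requires (Fitch parsimony):
I: 2; II: 2; III: 3.
Total tree length = 7.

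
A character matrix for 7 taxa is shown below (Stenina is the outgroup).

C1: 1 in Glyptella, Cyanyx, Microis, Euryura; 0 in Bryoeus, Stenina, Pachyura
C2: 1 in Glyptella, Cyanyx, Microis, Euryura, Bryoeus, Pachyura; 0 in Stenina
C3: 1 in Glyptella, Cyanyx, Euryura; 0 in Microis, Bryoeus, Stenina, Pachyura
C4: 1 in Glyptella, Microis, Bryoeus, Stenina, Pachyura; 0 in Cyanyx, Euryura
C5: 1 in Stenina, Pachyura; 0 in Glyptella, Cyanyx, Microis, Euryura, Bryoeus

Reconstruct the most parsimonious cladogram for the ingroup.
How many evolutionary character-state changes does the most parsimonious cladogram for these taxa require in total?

Character polarity is set by the outgroup: the derived state is whichever differs from the outgroup's state, so for C4, C5 the derived state is '0', and for the remaining characters it is '1'.
C1: derived state '1' in Cyanyx, Euryura, Glyptella, and Microis only — synapomorphy for {Cyanyx, Euryura, Glyptella, Microis}.
All ingroup taxa share the derived state '1' for C2; it defines the ingroup but does not resolve relationships within it.
Only Cyanyx, Euryura, and Glyptella show the derived state '1' for C3, supporting them as a clade.
C4 (derived state '0') is shared by Cyanyx and Euryura — a synapomorphy uniting that clade.
C5 (derived state '0') is shared by Bryoeus, Cyanyx, Euryura, Glyptella, and Microis — a synapomorphy uniting that clade.
Most parsimonious ingroup topology: (Pachyura,((Microis,((Cyanyx,Euryura),Glyptella)),Bryoeus)).
Changes per character on this tree: C1: 1; C2: 1; C3: 1; C4: 1; C5: 1.
Total = 5.

5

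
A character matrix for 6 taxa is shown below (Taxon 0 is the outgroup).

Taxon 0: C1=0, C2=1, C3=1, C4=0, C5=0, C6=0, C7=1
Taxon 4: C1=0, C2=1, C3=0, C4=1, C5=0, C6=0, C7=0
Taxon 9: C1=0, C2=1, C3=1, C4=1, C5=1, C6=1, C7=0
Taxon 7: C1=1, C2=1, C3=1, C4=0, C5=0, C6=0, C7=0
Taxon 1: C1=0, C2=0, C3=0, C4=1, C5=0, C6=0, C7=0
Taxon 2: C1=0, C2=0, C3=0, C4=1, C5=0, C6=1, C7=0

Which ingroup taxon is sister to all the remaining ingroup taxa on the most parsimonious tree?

Taxon 7

Character polarity is set by the outgroup: the derived state is whichever differs from the outgroup's state, so for C2, C3, C7 the derived state is '0', and for the remaining characters it is '1'.
C1: derived state '1' in Taxon 7 only — an autapomorphy, so it tells us nothing about relationships among taxa.
C2 (derived state '0') is shared by Taxon 1 and Taxon 2 — a synapomorphy uniting that clade.
Only Taxon 1, Taxon 2, and Taxon 4 show the derived state '0' for C3, supporting them as a clade.
Only Taxon 1, Taxon 2, Taxon 4, and Taxon 9 show the derived state '1' for C4, supporting them as a clade.
C5: derived state '1' in Taxon 9 only — an autapomorphy, so it tells us nothing about relationships among taxa.
C6 (state '1') occurs in Taxon 2 and Taxon 9 but conflicts with the nesting implied by the other characters — most parsimoniously interpreted as homoplasy.
All ingroup taxa share the derived state '0' for C7; it defines the ingroup but does not resolve relationships within it.
Most parsimonious ingroup topology: (((Taxon 4,(Taxon 1,Taxon 2)),Taxon 9),Taxon 7).
Taxon 7 is sister to the clade containing all other ingroup taxa, so it is the earliest-diverging (most basal) ingroup lineage.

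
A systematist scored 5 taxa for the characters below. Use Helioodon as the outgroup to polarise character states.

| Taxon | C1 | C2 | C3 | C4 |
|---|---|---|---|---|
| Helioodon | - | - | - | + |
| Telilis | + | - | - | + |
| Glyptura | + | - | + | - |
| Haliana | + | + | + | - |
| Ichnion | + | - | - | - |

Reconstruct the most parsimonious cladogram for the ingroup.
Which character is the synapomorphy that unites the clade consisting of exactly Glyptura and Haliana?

Character polarity is set by the outgroup: the derived state is whichever differs from the outgroup's state, so for C4 the derived state is '-', and for the remaining characters it is '+'.
C1 (derived state '+') is shared by all ingroup taxa — unites the whole ingroup.
C2 (derived state '+') is unique to Haliana (autapomorphy; uninformative for grouping).
Only Glyptura and Haliana show the derived state '+' for C3, supporting them as a clade.
C4 (derived state '-') is shared by Glyptura, Haliana, and Ichnion — a synapomorphy uniting that clade.
Most parsimonious ingroup topology: (Telilis,((Glyptura,Haliana),Ichnion)).
The clade {Glyptura, Haliana} is supported by C3: its derived state '+' occurs in exactly those taxa and in no other taxon (including the outgroup).

C3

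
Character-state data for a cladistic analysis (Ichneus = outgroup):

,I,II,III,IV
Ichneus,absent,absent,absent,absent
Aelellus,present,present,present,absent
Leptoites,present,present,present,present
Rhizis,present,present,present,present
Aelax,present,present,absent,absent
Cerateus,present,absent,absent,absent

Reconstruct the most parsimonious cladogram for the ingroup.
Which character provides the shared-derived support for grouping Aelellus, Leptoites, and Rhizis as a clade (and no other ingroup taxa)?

The outgroup has state 'absent' for every character, so 'present' is the derived state throughout.
I (derived state 'present') is shared by all ingroup taxa — unites the whole ingroup.
Only Aelax, Aelellus, Leptoites, and Rhizis show the derived state 'present' for II, supporting them as a clade.
III (derived state 'present') is shared by Aelellus, Leptoites, and Rhizis — a synapomorphy uniting that clade.
Only Leptoites and Rhizis show the derived state 'present' for IV, supporting them as a clade.
Most parsimonious ingroup topology: (((Aelellus,(Leptoites,Rhizis)),Aelax),Cerateus).
The clade {Aelellus, Leptoites, Rhizis} is supported by III: its derived state 'present' occurs in exactly those taxa and in no other taxon (including the outgroup).

III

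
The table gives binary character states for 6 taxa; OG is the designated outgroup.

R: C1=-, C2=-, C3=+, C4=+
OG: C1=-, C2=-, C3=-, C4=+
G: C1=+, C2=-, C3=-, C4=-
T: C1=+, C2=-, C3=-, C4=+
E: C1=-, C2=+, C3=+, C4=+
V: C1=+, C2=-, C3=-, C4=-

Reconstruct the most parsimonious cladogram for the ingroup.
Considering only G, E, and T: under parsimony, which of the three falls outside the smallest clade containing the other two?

E

Character polarity is set by the outgroup: the derived state is whichever differs from the outgroup's state, so for C4 the derived state is '-', and for the remaining characters it is '+'.
C1: derived state '+' in G, T, and V only — synapomorphy for {G, T, V}.
C2 (derived state '+') is unique to E (autapomorphy; uninformative for grouping).
C3 (derived state '+') is shared by E and R — a synapomorphy uniting that clade.
C4 (derived state '-') is shared by G and V — a synapomorphy uniting that clade.
Most parsimonious ingroup topology: ((T,(G,V)),(R,E)).
T and G share a more recent common ancestor with each other than either does with E, so E is the least closely related of the three.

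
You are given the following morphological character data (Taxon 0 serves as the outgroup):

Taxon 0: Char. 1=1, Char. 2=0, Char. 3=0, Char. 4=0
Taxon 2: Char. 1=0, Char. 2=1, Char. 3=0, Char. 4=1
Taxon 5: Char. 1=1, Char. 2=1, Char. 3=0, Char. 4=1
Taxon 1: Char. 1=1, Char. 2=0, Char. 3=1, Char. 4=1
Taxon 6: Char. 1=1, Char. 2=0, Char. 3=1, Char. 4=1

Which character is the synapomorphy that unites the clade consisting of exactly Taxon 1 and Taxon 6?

Char. 3

Character polarity is set by the outgroup: the derived state is whichever differs from the outgroup's state, so for Char. 1 the derived state is '0', and for the remaining characters it is '1'.
Char. 1: derived state '0' in Taxon 2 only — an autapomorphy, so it tells us nothing about relationships among taxa.
Only Taxon 2 and Taxon 5 show the derived state '1' for Char. 2, supporting them as a clade.
Only Taxon 1 and Taxon 6 show the derived state '1' for Char. 3, supporting them as a clade.
All ingroup taxa share the derived state '1' for Char. 4; it defines the ingroup but does not resolve relationships within it.
Most parsimonious ingroup topology: ((Taxon 2,Taxon 5),(Taxon 1,Taxon 6)).
The clade {Taxon 1, Taxon 6} is supported by Char. 3: its derived state '1' occurs in exactly those taxa and in no other taxon (including the outgroup).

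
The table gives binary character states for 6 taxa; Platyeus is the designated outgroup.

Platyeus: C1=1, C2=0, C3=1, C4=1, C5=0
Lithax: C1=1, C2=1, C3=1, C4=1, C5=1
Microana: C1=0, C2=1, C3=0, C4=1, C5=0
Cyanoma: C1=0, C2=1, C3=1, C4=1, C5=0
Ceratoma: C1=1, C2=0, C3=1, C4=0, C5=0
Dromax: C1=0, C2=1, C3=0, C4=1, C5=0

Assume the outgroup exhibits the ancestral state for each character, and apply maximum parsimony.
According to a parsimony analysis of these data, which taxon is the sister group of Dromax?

Microana

Character polarity is set by the outgroup: the derived state is whichever differs from the outgroup's state, so for C1, C3, C4 the derived state is '0', and for the remaining characters it is '1'.
C1 (derived state '0') is shared by Cyanoma, Dromax, and Microana — a synapomorphy uniting that clade.
C2: derived state '1' in Cyanoma, Dromax, Lithax, and Microana only — synapomorphy for {Cyanoma, Dromax, Lithax, Microana}.
C3 (derived state '0') is shared by Dromax and Microana — a synapomorphy uniting that clade.
C4 (derived state '0') is unique to Ceratoma (autapomorphy; uninformative for grouping).
C5 (derived state '1') is unique to Lithax (autapomorphy; uninformative for grouping).
Most parsimonious ingroup topology: ((Lithax,((Microana,Dromax),Cyanoma)),Ceratoma).
Dromax and Microana form a cherry on this tree, so they are sister taxa.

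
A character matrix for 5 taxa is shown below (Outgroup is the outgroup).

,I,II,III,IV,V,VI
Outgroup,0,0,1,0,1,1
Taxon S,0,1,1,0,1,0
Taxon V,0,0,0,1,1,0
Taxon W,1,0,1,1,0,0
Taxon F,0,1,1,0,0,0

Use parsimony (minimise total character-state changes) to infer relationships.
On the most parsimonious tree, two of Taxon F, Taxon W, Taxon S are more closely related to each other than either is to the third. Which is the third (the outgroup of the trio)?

Character polarity is set by the outgroup: the derived state is whichever differs from the outgroup's state, so for III, V, VI the derived state is '0', and for the remaining characters it is '1'.
I (derived state '1') is unique to Taxon W (autapomorphy; uninformative for grouping).
Only Taxon F and Taxon S show the derived state '1' for II, supporting them as a clade.
III: derived state '0' in Taxon V only — an autapomorphy, so it tells us nothing about relationships among taxa.
Only Taxon V and Taxon W show the derived state '1' for IV, supporting them as a clade.
V (state '0') occurs in Taxon F and Taxon W but conflicts with the nesting implied by the other characters — most parsimoniously interpreted as homoplasy.
VI (derived state '0') is shared by all ingroup taxa — unites the whole ingroup.
Most parsimonious ingroup topology: ((Taxon S,Taxon F),(Taxon V,Taxon W)).
Taxon F and Taxon S share a more recent common ancestor with each other than either does with Taxon W, so Taxon W is the least closely related of the three.

Taxon W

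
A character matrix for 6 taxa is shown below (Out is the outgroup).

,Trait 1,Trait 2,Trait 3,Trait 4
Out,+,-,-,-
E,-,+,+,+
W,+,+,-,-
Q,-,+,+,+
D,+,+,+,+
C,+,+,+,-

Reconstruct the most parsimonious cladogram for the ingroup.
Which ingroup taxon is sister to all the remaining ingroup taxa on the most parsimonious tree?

Character polarity is set by the outgroup: the derived state is whichever differs from the outgroup's state, so for Trait 1 the derived state is '-', and for the remaining characters it is '+'.
Only E and Q show the derived state '-' for Trait 1, supporting them as a clade.
All ingroup taxa share the derived state '+' for Trait 2; it defines the ingroup but does not resolve relationships within it.
Only C, D, E, and Q show the derived state '+' for Trait 3, supporting them as a clade.
Only D, E, and Q show the derived state '+' for Trait 4, supporting them as a clade.
Most parsimonious ingroup topology: ((((E,Q),D),C),W).
W is sister to the clade containing all other ingroup taxa, so it is the earliest-diverging (most basal) ingroup lineage.

W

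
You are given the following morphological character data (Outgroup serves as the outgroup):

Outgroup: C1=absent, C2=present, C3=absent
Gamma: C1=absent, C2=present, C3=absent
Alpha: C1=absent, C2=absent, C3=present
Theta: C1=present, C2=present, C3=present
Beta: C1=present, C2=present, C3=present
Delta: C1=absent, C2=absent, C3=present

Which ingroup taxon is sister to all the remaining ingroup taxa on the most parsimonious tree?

Gamma

Character polarity is set by the outgroup: the derived state is whichever differs from the outgroup's state, so for C2 the derived state is 'absent', and for the remaining characters it is 'present'.
Only Beta and Theta show the derived state 'present' for C1, supporting them as a clade.
C2: derived state 'absent' in Alpha and Delta only — synapomorphy for {Alpha, Delta}.
C3 (derived state 'present') is shared by Alpha, Beta, Delta, and Theta — a synapomorphy uniting that clade.
Most parsimonious ingroup topology: (Gamma,((Alpha,Delta),(Theta,Beta))).
Gamma is sister to the clade containing all other ingroup taxa, so it is the earliest-diverging (most basal) ingroup lineage.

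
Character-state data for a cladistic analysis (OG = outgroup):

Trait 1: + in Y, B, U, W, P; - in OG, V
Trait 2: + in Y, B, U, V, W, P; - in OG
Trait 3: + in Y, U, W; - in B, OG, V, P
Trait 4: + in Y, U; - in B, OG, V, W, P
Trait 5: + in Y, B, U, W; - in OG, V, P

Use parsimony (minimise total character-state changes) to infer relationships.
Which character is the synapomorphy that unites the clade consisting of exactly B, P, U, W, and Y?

Trait 1

The outgroup has state '-' for every character, so '+' is the derived state throughout.
Only B, P, U, W, and Y show the derived state '+' for Trait 1, supporting them as a clade.
All ingroup taxa share the derived state '+' for Trait 2; it defines the ingroup but does not resolve relationships within it.
Trait 3 (derived state '+') is shared by U, W, and Y — a synapomorphy uniting that clade.
Trait 4: derived state '+' in U and Y only — synapomorphy for {U, Y}.
Only B, U, W, and Y show the derived state '+' for Trait 5, supporting them as a clade.
Most parsimonious ingroup topology: (((((Y,U),W),B),P),V).
The clade {B, P, U, W, Y} is supported by Trait 1: its derived state '+' occurs in exactly those taxa and in no other taxon (including the outgroup).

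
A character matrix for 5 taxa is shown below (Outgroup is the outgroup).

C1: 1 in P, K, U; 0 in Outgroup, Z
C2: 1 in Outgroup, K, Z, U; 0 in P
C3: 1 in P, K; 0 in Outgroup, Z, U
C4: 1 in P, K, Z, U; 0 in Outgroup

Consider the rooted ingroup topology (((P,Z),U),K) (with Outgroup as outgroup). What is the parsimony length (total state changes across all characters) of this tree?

Map each character onto (((P,Z),U),K) (rooted by Outgroup) and count the minimum state changes it requires (Fitch parsimony):
C1: 2; C2: 1; C3: 2; C4: 1.
Total tree length = 6.

6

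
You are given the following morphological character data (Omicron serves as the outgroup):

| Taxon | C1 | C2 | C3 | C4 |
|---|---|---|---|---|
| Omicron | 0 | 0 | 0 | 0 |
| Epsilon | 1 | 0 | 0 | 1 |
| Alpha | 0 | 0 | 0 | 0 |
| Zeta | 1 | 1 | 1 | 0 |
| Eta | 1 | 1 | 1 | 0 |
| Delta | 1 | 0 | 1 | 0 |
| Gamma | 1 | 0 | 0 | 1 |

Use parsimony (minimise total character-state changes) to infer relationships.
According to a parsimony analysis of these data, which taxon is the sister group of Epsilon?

Gamma

The outgroup has state '0' for every character, so '1' is the derived state throughout.
C1: derived state '1' in Delta, Epsilon, Eta, Gamma, and Zeta only — synapomorphy for {Delta, Epsilon, Eta, Gamma, Zeta}.
Only Eta and Zeta show the derived state '1' for C2, supporting them as a clade.
Only Delta, Eta, and Zeta show the derived state '1' for C3, supporting them as a clade.
Only Epsilon and Gamma show the derived state '1' for C4, supporting them as a clade.
Most parsimonious ingroup topology: (((Epsilon,Gamma),((Zeta,Eta),Delta)),Alpha).
Epsilon and Gamma form a cherry on this tree, so they are sister taxa.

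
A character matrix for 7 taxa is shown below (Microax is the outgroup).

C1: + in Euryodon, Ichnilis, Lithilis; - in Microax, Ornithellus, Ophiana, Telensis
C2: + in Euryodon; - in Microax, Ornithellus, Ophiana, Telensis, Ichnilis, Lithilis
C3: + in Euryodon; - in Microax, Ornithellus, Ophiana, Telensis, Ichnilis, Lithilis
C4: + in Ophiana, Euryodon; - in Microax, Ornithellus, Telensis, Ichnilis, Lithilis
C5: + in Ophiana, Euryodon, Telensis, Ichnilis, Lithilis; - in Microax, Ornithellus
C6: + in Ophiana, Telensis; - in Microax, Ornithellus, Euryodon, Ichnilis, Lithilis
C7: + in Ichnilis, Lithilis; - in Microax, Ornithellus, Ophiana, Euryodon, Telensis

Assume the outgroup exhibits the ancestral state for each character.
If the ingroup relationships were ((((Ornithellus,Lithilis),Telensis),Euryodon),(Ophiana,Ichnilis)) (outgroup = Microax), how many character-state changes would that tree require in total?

Map each character onto ((((Ornithellus,Lithilis),Telensis),Euryodon),(Ophiana,Ichnilis)) (rooted by Microax) and count the minimum state changes it requires (Fitch parsimony):
C1: 3; C2: 1; C3: 1; C4: 2; C5: 2; C6: 2; C7: 2.
Total tree length = 13.

13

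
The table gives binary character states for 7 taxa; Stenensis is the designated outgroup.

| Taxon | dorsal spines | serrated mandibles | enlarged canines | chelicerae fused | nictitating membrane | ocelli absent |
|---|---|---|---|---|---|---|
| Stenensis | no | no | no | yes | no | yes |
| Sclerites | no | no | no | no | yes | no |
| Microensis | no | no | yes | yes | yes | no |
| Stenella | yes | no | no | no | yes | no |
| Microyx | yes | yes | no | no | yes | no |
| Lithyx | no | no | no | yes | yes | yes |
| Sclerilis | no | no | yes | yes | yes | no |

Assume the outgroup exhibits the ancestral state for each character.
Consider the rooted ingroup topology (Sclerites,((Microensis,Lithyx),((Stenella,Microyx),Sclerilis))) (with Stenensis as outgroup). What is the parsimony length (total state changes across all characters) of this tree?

Map each character onto (Sclerites,((Microensis,Lithyx),((Stenella,Microyx),Sclerilis))) (rooted by Stenensis) and count the minimum state changes it requires (Fitch parsimony):
dorsal spines: 1; serrated mandibles: 1; enlarged canines: 2; chelicerae fused: 2; nictitating membrane: 1; ocelli absent: 2.
Total tree length = 9.

9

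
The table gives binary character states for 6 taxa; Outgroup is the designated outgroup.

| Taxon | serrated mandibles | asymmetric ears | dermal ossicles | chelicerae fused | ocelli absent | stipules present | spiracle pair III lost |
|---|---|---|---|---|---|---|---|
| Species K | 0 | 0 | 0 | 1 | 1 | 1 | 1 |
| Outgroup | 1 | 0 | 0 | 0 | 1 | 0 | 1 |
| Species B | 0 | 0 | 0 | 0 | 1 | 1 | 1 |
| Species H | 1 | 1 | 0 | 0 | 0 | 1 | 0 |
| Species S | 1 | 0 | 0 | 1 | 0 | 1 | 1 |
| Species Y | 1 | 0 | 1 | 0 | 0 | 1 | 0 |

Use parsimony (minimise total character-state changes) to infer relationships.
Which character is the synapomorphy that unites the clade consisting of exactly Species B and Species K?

serrated mandibles

Character polarity is set by the outgroup: the derived state is whichever differs from the outgroup's state, so for serrated mandibles, ocelli absent, spiracle pair III lost the derived state is '0', and for the remaining characters it is '1'.
serrated mandibles (derived state '0') is shared by Species B and Species K — a synapomorphy uniting that clade.
asymmetric ears: derived state '1' in Species H only — an autapomorphy, so it tells us nothing about relationships among taxa.
dermal ossicles: derived state '1' in Species Y only — an autapomorphy, so it tells us nothing about relationships among taxa.
chelicerae fused (state '1') occurs in Species K and Species S but conflicts with the nesting implied by the other characters — most parsimoniously interpreted as homoplasy.
ocelli absent: derived state '0' in Species H, Species S, and Species Y only — synapomorphy for {Species H, Species S, Species Y}.
stipules present (derived state '1') is shared by all ingroup taxa — unites the whole ingroup.
spiracle pair III lost (derived state '0') is shared by Species H and Species Y — a synapomorphy uniting that clade.
Most parsimonious ingroup topology: ((Species K,Species B),((Species H,Species Y),Species S)).
The clade {Species B, Species K} is supported by serrated mandibles: its derived state '0' occurs in exactly those taxa and in no other taxon (including the outgroup).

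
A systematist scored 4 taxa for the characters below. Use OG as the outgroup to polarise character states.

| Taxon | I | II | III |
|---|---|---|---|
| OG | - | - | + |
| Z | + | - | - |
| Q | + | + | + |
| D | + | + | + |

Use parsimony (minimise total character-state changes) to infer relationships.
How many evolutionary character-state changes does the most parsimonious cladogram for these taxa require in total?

3

Character polarity is set by the outgroup: the derived state is whichever differs from the outgroup's state, so for III the derived state is '-', and for the remaining characters it is '+'.
All ingroup taxa share the derived state '+' for I; it defines the ingroup but does not resolve relationships within it.
Only D and Q show the derived state '+' for II, supporting them as a clade.
III: derived state '-' in Z only — an autapomorphy, so it tells us nothing about relationships among taxa.
Most parsimonious ingroup topology: (Z,(Q,D)).
Changes per character on this tree: I: 1; II: 1; III: 1.
Total = 3.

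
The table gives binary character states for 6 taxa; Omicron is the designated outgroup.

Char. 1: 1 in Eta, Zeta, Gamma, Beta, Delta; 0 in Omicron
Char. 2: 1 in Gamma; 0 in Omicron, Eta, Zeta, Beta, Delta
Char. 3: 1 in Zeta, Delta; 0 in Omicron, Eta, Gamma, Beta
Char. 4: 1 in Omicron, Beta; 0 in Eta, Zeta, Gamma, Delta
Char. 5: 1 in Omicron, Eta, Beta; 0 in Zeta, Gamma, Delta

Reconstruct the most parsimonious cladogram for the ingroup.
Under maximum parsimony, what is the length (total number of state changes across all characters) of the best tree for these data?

5

Character polarity is set by the outgroup: the derived state is whichever differs from the outgroup's state, so for Char. 4, Char. 5 the derived state is '0', and for the remaining characters it is '1'.
Char. 1 (derived state '1') is shared by all ingroup taxa — unites the whole ingroup.
Char. 2: derived state '1' in Gamma only — an autapomorphy, so it tells us nothing about relationships among taxa.
Only Delta and Zeta show the derived state '1' for Char. 3, supporting them as a clade.
Char. 4: derived state '0' in Delta, Eta, Gamma, and Zeta only — synapomorphy for {Delta, Eta, Gamma, Zeta}.
Char. 5: derived state '0' in Delta, Gamma, and Zeta only — synapomorphy for {Delta, Gamma, Zeta}.
Most parsimonious ingroup topology: ((Eta,((Zeta,Delta),Gamma)),Beta).
Changes per character on this tree: Char. 1: 1; Char. 2: 1; Char. 3: 1; Char. 4: 1; Char. 5: 1.
Total = 5.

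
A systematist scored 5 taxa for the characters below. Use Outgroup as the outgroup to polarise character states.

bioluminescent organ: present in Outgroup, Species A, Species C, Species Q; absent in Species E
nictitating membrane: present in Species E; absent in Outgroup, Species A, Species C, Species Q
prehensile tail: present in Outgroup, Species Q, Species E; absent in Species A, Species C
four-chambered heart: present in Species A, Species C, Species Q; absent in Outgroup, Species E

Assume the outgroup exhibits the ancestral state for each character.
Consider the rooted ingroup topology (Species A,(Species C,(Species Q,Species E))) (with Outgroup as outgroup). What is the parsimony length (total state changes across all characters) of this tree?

6

Map each character onto (Species A,(Species C,(Species Q,Species E))) (rooted by Outgroup) and count the minimum state changes it requires (Fitch parsimony):
bioluminescent organ: 1; nictitating membrane: 1; prehensile tail: 2; four-chambered heart: 2.
Total tree length = 6.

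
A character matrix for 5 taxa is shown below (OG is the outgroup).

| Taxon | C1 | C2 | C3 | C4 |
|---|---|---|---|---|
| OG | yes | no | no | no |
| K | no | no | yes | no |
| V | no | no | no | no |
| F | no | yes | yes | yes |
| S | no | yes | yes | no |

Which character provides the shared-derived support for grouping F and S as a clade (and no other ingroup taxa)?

Character polarity is set by the outgroup: the derived state is whichever differs from the outgroup's state, so for C1 the derived state is 'no', and for the remaining characters it is 'yes'.
All ingroup taxa share the derived state 'no' for C1; it defines the ingroup but does not resolve relationships within it.
C2 (derived state 'yes') is shared by F and S — a synapomorphy uniting that clade.
C3 (derived state 'yes') is shared by F, K, and S — a synapomorphy uniting that clade.
C4: derived state 'yes' in F only — an autapomorphy, so it tells us nothing about relationships among taxa.
Most parsimonious ingroup topology: ((K,(F,S)),V).
The clade {F, S} is supported by C2: its derived state 'yes' occurs in exactly those taxa and in no other taxon (including the outgroup).

C2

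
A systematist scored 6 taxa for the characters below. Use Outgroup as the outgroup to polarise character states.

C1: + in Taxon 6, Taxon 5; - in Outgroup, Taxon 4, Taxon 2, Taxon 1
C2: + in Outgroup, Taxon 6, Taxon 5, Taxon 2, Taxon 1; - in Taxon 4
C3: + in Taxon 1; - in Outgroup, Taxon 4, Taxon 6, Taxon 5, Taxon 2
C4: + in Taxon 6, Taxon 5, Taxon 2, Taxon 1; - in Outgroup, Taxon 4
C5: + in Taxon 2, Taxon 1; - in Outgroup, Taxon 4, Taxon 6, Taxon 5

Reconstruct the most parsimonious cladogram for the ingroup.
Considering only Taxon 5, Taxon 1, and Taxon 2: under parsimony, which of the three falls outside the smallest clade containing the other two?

Character polarity is set by the outgroup: the derived state is whichever differs from the outgroup's state, so for C2 the derived state is '-', and for the remaining characters it is '+'.
C1 (derived state '+') is shared by Taxon 5 and Taxon 6 — a synapomorphy uniting that clade.
C2: derived state '-' in Taxon 4 only — an autapomorphy, so it tells us nothing about relationships among taxa.
C3: derived state '+' in Taxon 1 only — an autapomorphy, so it tells us nothing about relationships among taxa.
C4: derived state '+' in Taxon 1, Taxon 2, Taxon 5, and Taxon 6 only — synapomorphy for {Taxon 1, Taxon 2, Taxon 5, Taxon 6}.
Only Taxon 1 and Taxon 2 show the derived state '+' for C5, supporting them as a clade.
Most parsimonious ingroup topology: (Taxon 4,((Taxon 6,Taxon 5),(Taxon 2,Taxon 1))).
Taxon 2 and Taxon 1 share a more recent common ancestor with each other than either does with Taxon 5, so Taxon 5 is the least closely related of the three.

Taxon 5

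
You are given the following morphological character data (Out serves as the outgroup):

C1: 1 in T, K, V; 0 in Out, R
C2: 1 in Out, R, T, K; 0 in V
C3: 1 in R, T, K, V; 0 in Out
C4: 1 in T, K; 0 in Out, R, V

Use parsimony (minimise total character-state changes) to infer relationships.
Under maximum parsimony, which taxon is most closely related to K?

T

Character polarity is set by the outgroup: the derived state is whichever differs from the outgroup's state, so for C2 the derived state is '0', and for the remaining characters it is '1'.
Only K, T, and V show the derived state '1' for C1, supporting them as a clade.
C2 (derived state '0') is unique to V (autapomorphy; uninformative for grouping).
C3 (derived state '1') is shared by all ingroup taxa — unites the whole ingroup.
C4 (derived state '1') is shared by K and T — a synapomorphy uniting that clade.
Most parsimonious ingroup topology: (((K,T),V),R).
K and T form a cherry on this tree, so they are sister taxa.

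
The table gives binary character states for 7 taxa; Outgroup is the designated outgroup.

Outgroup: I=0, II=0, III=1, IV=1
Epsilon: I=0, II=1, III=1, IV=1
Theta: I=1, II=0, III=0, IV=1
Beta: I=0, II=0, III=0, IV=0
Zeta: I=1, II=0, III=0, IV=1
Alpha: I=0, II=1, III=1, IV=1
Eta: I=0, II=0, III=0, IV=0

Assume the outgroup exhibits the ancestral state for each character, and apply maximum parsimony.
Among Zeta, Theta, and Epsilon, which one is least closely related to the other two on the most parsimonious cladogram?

Epsilon

Character polarity is set by the outgroup: the derived state is whichever differs from the outgroup's state, so for III, IV the derived state is '0', and for the remaining characters it is '1'.
Only Theta and Zeta show the derived state '1' for I, supporting them as a clade.
II: derived state '1' in Alpha and Epsilon only — synapomorphy for {Alpha, Epsilon}.
III (derived state '0') is shared by Beta, Eta, Theta, and Zeta — a synapomorphy uniting that clade.
IV: derived state '0' in Beta and Eta only — synapomorphy for {Beta, Eta}.
Most parsimonious ingroup topology: ((Epsilon,Alpha),((Theta,Zeta),(Beta,Eta))).
Zeta and Theta share a more recent common ancestor with each other than either does with Epsilon, so Epsilon is the least closely related of the three.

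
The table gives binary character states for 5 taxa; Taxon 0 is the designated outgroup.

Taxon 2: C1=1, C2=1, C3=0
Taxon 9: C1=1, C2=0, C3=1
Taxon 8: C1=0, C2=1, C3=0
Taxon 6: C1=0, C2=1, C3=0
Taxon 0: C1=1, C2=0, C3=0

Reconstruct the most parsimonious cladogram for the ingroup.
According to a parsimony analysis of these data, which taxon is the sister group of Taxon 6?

Character polarity is set by the outgroup: the derived state is whichever differs from the outgroup's state, so for C1 the derived state is '0', and for the remaining characters it is '1'.
C1 (derived state '0') is shared by Taxon 6 and Taxon 8 — a synapomorphy uniting that clade.
C2: derived state '1' in Taxon 2, Taxon 6, and Taxon 8 only — synapomorphy for {Taxon 2, Taxon 6, Taxon 8}.
C3 (derived state '1') is unique to Taxon 9 (autapomorphy; uninformative for grouping).
Most parsimonious ingroup topology: ((Taxon 2,(Taxon 8,Taxon 6)),Taxon 9).
Taxon 6 and Taxon 8 form a cherry on this tree, so they are sister taxa.

Taxon 8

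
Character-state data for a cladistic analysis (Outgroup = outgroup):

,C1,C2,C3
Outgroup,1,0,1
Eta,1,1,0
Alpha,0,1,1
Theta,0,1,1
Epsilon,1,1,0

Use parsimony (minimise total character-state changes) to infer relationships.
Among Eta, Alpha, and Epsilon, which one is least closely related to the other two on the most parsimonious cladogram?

Alpha

Character polarity is set by the outgroup: the derived state is whichever differs from the outgroup's state, so for C1, C3 the derived state is '0', and for the remaining characters it is '1'.
C1: derived state '0' in Alpha and Theta only — synapomorphy for {Alpha, Theta}.
All ingroup taxa share the derived state '1' for C2; it defines the ingroup but does not resolve relationships within it.
C3: derived state '0' in Epsilon and Eta only — synapomorphy for {Epsilon, Eta}.
Most parsimonious ingroup topology: ((Eta,Epsilon),(Alpha,Theta)).
Eta and Epsilon share a more recent common ancestor with each other than either does with Alpha, so Alpha is the least closely related of the three.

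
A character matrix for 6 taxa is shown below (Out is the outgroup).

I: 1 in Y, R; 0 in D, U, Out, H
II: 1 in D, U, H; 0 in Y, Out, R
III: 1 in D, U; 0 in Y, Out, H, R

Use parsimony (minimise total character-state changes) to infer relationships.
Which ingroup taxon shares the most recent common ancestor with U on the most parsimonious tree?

D

The outgroup has state '0' for every character, so '1' is the derived state throughout.
I: derived state '1' in R and Y only — synapomorphy for {R, Y}.
Only D, H, and U show the derived state '1' for II, supporting them as a clade.
Only D and U show the derived state '1' for III, supporting them as a clade.
Most parsimonious ingroup topology: ((Y,R),((U,D),H)).
U and D form a cherry on this tree, so they are sister taxa.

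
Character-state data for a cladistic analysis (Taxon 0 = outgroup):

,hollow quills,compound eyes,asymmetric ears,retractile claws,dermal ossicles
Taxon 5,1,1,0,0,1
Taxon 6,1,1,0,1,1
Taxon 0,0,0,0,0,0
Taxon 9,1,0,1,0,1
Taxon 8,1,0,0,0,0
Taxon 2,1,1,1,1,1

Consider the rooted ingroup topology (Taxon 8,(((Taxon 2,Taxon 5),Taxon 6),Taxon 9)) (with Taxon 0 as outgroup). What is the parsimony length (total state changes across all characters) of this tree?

Map each character onto (Taxon 8,(((Taxon 2,Taxon 5),Taxon 6),Taxon 9)) (rooted by Taxon 0) and count the minimum state changes it requires (Fitch parsimony):
hollow quills: 1; compound eyes: 1; asymmetric ears: 2; retractile claws: 2; dermal ossicles: 1.
Total tree length = 7.

7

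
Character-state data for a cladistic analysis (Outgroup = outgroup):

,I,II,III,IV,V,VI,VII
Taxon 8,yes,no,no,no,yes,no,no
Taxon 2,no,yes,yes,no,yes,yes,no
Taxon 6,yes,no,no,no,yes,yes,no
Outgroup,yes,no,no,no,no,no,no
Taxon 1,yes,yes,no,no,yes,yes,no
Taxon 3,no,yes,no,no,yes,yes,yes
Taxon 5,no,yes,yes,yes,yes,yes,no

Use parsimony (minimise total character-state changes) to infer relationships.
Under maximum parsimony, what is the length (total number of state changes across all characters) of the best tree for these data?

Character polarity is set by the outgroup: the derived state is whichever differs from the outgroup's state, so for I the derived state is 'no', and for the remaining characters it is 'yes'.
I (derived state 'no') is shared by Taxon 2, Taxon 3, and Taxon 5 — a synapomorphy uniting that clade.
II: derived state 'yes' in Taxon 1, Taxon 2, Taxon 3, and Taxon 5 only — synapomorphy for {Taxon 1, Taxon 2, Taxon 3, Taxon 5}.
III: derived state 'yes' in Taxon 2 and Taxon 5 only — synapomorphy for {Taxon 2, Taxon 5}.
IV: derived state 'yes' in Taxon 5 only — an autapomorphy, so it tells us nothing about relationships among taxa.
V (derived state 'yes') is shared by all ingroup taxa — unites the whole ingroup.
Only Taxon 1, Taxon 2, Taxon 3, Taxon 5, and Taxon 6 show the derived state 'yes' for VI, supporting them as a clade.
VII: derived state 'yes' in Taxon 3 only — an autapomorphy, so it tells us nothing about relationships among taxa.
Most parsimonious ingroup topology: (((((Taxon 5,Taxon 2),Taxon 3),Taxon 1),Taxon 6),Taxon 8).
Changes per character on this tree: I: 1; II: 1; III: 1; IV: 1; V: 1; VI: 1; VII: 1.
Total = 7.

7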